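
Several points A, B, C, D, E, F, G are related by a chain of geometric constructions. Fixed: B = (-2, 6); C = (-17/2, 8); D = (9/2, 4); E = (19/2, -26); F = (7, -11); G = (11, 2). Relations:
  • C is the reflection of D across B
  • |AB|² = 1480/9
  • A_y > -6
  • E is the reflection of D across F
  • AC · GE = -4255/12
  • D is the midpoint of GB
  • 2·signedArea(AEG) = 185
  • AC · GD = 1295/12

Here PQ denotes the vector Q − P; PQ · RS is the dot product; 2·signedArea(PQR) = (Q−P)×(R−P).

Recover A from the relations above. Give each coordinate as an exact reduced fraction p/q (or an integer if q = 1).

A = (4, -16/3)

1. A_x = 4  [2·signedArea(AEG) = 185 ∩ AC · GD = 1295/12]
2. A_y = -16/3  [2·signedArea(AEG) = 185 ∩ AC · GD = 1295/12]
   → A = (4, -16/3)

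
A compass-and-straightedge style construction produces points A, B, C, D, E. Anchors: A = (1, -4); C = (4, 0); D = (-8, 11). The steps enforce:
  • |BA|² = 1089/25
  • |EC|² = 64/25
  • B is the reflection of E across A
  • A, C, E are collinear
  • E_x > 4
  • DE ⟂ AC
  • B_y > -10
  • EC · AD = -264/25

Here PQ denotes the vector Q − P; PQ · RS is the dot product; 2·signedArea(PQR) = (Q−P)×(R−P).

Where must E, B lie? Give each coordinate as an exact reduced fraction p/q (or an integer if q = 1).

1. E_x = 124/25  [A, C, E are collinear ∩ DE ⟂ AC]
2. E_y = 32/25  [A, C, E are collinear ∩ DE ⟂ AC]
   → E = (124/25, 32/25)
3. B_x = -74/25  [B is the reflection of E across A]
4. B_y = -232/25  [B is the reflection of E across A]
   → B = (-74/25, -232/25)

B = (-74/25, -232/25)
E = (124/25, 32/25)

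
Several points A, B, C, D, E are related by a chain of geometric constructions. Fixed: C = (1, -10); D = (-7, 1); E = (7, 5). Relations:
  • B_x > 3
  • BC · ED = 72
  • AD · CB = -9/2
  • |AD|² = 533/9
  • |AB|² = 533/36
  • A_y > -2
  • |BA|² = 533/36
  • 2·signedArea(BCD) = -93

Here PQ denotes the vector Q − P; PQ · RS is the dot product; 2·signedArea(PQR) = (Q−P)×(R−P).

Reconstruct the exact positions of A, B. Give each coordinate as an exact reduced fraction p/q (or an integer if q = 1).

1. B_x = 4  [2·signedArea(BCD) = -93 ∩ BC · ED = 72]
2. B_y = -5/2  [2·signedArea(BCD) = -93 ∩ BC · ED = 72]
   → B = (4, -5/2)
3. A_x = 1/3  [line -3·x + -15/2·y + -9 = 0 ∩ |AB|² = 533/36]
4. A_y = -4/3  [line -3·x + -15/2·y + -9 = 0 ∩ |AB|² = 533/36]
   → A = (1/3, -4/3)

A = (1/3, -4/3)
B = (4, -5/2)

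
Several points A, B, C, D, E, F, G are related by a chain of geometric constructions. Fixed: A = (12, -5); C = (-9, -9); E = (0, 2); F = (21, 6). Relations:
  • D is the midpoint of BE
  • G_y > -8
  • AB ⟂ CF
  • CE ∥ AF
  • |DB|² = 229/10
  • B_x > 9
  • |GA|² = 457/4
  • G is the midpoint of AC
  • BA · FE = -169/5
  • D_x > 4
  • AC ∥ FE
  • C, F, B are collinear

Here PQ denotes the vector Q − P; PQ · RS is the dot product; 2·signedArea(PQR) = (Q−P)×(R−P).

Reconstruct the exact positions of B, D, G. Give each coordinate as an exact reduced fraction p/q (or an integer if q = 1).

1. B_x = 47/5  [C, F, B are collinear ∩ AB ⟂ CF]
2. B_y = 1/5  [C, F, B are collinear ∩ AB ⟂ CF]
   → B = (47/5, 1/5)
3. D_x = 47/10  [D is the midpoint of BE]
4. D_y = 11/10  [D is the midpoint of BE]
   → D = (47/10, 11/10)
5. G_x = 3/2  [G is the midpoint of AC]
6. G_y = -7  [G is the midpoint of AC]
   → G = (3/2, -7)

B = (47/5, 1/5)
D = (47/10, 11/10)
G = (3/2, -7)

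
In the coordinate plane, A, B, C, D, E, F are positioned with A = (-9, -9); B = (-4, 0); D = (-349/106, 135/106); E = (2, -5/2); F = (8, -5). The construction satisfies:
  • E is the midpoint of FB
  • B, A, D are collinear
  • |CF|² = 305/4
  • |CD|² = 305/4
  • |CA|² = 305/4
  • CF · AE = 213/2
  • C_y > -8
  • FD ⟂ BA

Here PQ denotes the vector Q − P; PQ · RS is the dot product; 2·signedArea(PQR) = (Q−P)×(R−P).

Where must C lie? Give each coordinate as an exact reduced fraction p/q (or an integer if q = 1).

1. C_x = -1/2  [line -11·x + -13/2·y + -51 = 0 ∩ |CF|² = 305/4]
2. C_y = -7  [line -11·x + -13/2·y + -51 = 0 ∩ |CF|² = 305/4]
   → C = (-1/2, -7)

C = (-1/2, -7)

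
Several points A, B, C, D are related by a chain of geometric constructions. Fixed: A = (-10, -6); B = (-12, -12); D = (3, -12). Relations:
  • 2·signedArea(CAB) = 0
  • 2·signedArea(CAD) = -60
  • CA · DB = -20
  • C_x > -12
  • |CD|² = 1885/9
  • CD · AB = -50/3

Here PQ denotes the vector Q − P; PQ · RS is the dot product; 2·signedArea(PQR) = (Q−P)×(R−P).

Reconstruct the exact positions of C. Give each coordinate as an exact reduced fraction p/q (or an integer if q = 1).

C = (-34/3, -10)

1. C_x = -34/3  [2·signedArea(CAB) = 0 ∩ 2·signedArea(CAD) = -60]
2. C_y = -10  [2·signedArea(CAB) = 0 ∩ 2·signedArea(CAD) = -60]
   → C = (-34/3, -10)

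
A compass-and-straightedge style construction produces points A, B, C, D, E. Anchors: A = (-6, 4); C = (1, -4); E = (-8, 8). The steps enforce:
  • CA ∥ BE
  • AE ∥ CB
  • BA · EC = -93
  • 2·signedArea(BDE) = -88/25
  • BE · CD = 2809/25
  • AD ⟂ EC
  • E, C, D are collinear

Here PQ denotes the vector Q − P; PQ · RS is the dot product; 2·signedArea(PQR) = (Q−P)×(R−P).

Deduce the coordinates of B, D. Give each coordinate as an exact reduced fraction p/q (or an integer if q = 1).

1. B_x = -1  [CA ∥ BE ∩ AE ∥ CB]
2. B_y = 0  [CA ∥ BE ∩ AE ∥ CB]
   → B = (-1, 0)
3. D_x = -134/25  [E, C, D are collinear ∩ AD ⟂ EC]
4. D_y = 112/25  [E, C, D are collinear ∩ AD ⟂ EC]
   → D = (-134/25, 112/25)

B = (-1, 0)
D = (-134/25, 112/25)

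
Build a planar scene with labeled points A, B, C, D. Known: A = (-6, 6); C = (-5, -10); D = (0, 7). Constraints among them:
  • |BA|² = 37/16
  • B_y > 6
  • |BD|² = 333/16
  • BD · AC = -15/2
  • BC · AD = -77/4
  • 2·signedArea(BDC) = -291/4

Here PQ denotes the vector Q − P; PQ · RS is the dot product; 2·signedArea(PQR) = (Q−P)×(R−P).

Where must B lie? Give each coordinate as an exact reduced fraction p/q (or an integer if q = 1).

1. B_x = -9/2  [2·signedArea(BDC) = -291/4 ∩ BC · AD = -77/4]
2. B_y = 25/4  [2·signedArea(BDC) = -291/4 ∩ BC · AD = -77/4]
   → B = (-9/2, 25/4)

B = (-9/2, 25/4)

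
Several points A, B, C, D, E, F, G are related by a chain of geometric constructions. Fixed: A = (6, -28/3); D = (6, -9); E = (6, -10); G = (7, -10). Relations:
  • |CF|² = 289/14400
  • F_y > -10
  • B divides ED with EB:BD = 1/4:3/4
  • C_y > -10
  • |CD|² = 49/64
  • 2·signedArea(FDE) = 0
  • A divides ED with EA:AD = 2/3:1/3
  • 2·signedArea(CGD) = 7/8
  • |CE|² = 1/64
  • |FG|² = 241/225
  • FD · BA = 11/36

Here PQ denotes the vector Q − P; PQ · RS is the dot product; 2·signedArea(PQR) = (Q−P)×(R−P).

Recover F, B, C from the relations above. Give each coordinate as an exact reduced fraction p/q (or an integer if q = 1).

B = (6, -39/4)
C = (6, -79/8)
F = (6, -146/15)

1. F_x = 6  [2·signedArea(FDE) = 0]
2. F_y = -146/15  [|FG|² = 241/225]
   → F = (6, -146/15)
3. B_x = 6  [B divides ED with EB:BD = 1/4:3/4]
4. B_y = -39/4  [B divides ED with EB:BD = 1/4:3/4]
   → B = (6, -39/4)
5. C_x = 6  [line -1·x + -1·y + -31/8 = 0 ∩ |CE|² = 1/64]
6. C_y = -79/8  [line -1·x + -1·y + -31/8 = 0 ∩ |CE|² = 1/64]
   → C = (6, -79/8)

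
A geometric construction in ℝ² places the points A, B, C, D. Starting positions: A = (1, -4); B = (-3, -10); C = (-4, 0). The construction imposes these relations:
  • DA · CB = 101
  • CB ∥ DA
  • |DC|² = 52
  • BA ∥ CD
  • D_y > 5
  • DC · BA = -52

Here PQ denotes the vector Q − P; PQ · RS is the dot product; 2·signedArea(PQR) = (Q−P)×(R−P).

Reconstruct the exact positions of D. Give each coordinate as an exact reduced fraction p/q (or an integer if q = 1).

1. D_x = 0  [CB ∥ DA ∩ BA ∥ CD]
2. D_y = 6  [CB ∥ DA ∩ BA ∥ CD]
   → D = (0, 6)

D = (0, 6)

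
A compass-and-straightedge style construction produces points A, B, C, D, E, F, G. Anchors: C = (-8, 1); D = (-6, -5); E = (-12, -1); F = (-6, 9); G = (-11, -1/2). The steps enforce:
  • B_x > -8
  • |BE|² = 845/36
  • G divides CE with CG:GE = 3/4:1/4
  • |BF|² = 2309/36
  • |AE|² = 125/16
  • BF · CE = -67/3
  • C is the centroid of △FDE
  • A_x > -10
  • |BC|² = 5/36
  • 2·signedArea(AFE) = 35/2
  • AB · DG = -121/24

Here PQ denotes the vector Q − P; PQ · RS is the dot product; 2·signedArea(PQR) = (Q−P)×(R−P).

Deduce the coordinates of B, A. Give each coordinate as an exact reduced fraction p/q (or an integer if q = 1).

1. B_x = -23/3  [line 4·x + 2·y + 85/3 = 0 ∩ |BC|² = 5/36]
2. B_y = 7/6  [line 4·x + 2·y + 85/3 = 0 ∩ |BC|² = 5/36]
   → B = (-23/3, 7/6)
3. A_x = -19/2  [AB · DG = -121/24 ∩ 2·signedArea(AFE) = 35/2]
4. A_y = 1/4  [AB · DG = -121/24 ∩ 2·signedArea(AFE) = 35/2]
   → A = (-19/2, 1/4)

A = (-19/2, 1/4)
B = (-23/3, 7/6)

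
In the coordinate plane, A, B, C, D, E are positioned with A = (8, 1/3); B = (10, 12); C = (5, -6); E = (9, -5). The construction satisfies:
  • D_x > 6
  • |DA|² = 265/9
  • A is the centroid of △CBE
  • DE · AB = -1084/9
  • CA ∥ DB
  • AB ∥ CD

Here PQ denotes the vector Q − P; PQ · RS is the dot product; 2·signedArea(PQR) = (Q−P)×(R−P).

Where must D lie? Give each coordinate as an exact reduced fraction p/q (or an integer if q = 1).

1. D_x = 7  [CA ∥ DB ∩ AB ∥ CD]
2. D_y = 17/3  [CA ∥ DB ∩ AB ∥ CD]
   → D = (7, 17/3)

D = (7, 17/3)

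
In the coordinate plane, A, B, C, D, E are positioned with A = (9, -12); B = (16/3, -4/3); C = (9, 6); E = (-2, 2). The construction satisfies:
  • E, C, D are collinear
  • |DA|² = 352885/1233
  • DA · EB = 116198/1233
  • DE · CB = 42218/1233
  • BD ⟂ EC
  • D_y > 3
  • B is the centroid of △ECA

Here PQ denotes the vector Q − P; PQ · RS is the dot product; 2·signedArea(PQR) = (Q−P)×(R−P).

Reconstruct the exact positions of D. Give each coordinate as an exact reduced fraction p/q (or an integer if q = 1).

1. D_x = 1400/411  [E, C, D are collinear ∩ BD ⟂ EC]
2. D_y = 1630/411  [E, C, D are collinear ∩ BD ⟂ EC]
   → D = (1400/411, 1630/411)

D = (1400/411, 1630/411)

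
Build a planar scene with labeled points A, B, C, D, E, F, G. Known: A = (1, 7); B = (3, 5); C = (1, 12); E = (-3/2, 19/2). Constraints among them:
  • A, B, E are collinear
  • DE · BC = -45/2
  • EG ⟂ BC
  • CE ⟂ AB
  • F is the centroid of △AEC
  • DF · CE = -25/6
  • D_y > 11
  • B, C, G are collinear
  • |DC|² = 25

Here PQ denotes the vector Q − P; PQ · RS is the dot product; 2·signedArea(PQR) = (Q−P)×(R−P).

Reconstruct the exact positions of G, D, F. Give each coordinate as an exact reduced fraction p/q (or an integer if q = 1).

D = (-4, 12)
F = (1/6, 19/2)
G = (78/53, 1097/106)

1. G_x = 78/53  [B, C, G are collinear ∩ EG ⟂ BC]
2. G_y = 1097/106  [B, C, G are collinear ∩ EG ⟂ BC]
   → G = (78/53, 1097/106)
3. F_x = 1/6  [F is the centroid of △AEC]
4. F_y = 19/2  [F is the centroid of △AEC]
   → F = (1/6, 19/2)
5. D_x = -4  [DE · BC = -45/2 ∩ DF · CE = -25/6]
6. D_y = 12  [DE · BC = -45/2 ∩ DF · CE = -25/6]
   → D = (-4, 12)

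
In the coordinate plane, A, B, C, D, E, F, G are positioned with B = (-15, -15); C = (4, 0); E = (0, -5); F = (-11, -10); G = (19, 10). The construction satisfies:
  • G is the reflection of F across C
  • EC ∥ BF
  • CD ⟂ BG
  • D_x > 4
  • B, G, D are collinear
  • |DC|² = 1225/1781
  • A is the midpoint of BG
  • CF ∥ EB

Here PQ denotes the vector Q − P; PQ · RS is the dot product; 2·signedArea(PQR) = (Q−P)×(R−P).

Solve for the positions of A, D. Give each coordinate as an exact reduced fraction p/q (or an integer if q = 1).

1. A_x = 2  [A is the midpoint of BG]
2. A_y = -5/2  [A is the midpoint of BG]
   → A = (2, -5/2)
3. D_x = 7999/1781  [B, G, D are collinear ∩ CD ⟂ BG]
4. D_y = -1190/1781  [B, G, D are collinear ∩ CD ⟂ BG]
   → D = (7999/1781, -1190/1781)

A = (2, -5/2)
D = (7999/1781, -1190/1781)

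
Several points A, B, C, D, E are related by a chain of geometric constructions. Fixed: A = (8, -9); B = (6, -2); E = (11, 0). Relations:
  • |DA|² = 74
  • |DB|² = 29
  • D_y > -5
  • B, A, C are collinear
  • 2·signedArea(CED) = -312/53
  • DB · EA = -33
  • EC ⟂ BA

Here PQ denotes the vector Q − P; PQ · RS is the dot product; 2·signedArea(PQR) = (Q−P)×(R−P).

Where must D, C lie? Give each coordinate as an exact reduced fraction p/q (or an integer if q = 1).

1. D_x = 1  [line 3·x + 9·y + 33 = 0 ∩ |DA|² = 74]
2. D_y = -4  [line 3·x + 9·y + 33 = 0 ∩ |DA|² = 74]
   → D = (1, -4)
3. C_x = 310/53  [B, A, C are collinear ∩ EC ⟂ BA]
4. C_y = -78/53  [B, A, C are collinear ∩ EC ⟂ BA]
   → C = (310/53, -78/53)

C = (310/53, -78/53)
D = (1, -4)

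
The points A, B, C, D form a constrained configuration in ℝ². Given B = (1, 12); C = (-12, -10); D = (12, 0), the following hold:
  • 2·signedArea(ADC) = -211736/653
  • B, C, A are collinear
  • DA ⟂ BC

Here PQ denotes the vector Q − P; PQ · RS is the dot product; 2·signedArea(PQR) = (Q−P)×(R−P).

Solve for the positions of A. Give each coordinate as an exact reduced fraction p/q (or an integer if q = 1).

1. A_x = -920/653  [B, C, A are collinear ∩ DA ⟂ BC]
2. A_y = 5174/653  [B, C, A are collinear ∩ DA ⟂ BC]
   → A = (-920/653, 5174/653)

A = (-920/653, 5174/653)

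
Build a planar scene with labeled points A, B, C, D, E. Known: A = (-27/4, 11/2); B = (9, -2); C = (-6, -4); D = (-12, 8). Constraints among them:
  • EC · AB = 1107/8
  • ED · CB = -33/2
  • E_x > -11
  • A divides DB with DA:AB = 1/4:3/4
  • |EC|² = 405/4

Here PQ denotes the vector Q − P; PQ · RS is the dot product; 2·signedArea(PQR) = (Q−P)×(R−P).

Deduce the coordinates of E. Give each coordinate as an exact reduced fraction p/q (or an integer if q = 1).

1. E_x = -21/2  [ED · CB = -33/2 ∩ EC · AB = 1107/8]
2. E_y = 5  [ED · CB = -33/2 ∩ EC · AB = 1107/8]
   → E = (-21/2, 5)

E = (-21/2, 5)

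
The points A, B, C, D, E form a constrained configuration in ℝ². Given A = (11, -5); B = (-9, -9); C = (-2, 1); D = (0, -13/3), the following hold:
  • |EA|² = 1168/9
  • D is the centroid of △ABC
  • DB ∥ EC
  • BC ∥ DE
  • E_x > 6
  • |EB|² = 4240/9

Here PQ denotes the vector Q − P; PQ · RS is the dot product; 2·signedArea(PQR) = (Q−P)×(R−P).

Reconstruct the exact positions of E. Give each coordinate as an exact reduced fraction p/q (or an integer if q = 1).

E = (7, 17/3)

1. E_x = 7  [DB ∥ EC ∩ BC ∥ DE]
2. E_y = 17/3  [DB ∥ EC ∩ BC ∥ DE]
   → E = (7, 17/3)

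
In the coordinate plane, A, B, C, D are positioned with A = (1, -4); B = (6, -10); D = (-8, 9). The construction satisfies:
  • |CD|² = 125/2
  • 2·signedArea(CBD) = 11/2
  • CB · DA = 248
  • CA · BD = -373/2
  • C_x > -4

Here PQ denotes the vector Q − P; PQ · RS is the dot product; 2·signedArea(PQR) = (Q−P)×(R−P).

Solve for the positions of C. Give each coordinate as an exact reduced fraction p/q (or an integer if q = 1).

C = (-7/2, 5/2)

1. C_x = -7/2  [2·signedArea(CBD) = 11/2 ∩ CA · BD = -373/2]
2. C_y = 5/2  [2·signedArea(CBD) = 11/2 ∩ CA · BD = -373/2]
   → C = (-7/2, 5/2)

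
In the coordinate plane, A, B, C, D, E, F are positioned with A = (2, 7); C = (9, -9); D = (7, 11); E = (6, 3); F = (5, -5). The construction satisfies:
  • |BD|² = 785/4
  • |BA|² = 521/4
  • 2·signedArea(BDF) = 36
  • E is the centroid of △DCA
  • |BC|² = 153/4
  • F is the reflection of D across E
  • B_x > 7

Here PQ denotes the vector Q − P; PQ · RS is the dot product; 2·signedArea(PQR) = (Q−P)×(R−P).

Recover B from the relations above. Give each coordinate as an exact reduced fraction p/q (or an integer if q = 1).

B = (15/2, -3)

1. B_x = 15/2  [line 16·x + -2·y + -126 = 0 ∩ |BC|² = 153/4]
2. B_y = -3  [line 16·x + -2·y + -126 = 0 ∩ |BC|² = 153/4]
   → B = (15/2, -3)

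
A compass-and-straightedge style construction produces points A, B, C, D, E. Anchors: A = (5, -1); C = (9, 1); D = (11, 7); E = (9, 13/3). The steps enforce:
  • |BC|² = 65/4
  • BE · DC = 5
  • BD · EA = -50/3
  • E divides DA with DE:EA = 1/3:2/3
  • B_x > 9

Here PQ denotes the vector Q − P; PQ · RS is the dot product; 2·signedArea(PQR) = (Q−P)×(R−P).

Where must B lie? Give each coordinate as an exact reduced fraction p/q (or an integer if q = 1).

B = (19/2, 5)

1. B_x = 19/2  [BE · DC = 5 ∩ BD · EA = -50/3]
2. B_y = 5  [BE · DC = 5 ∩ BD · EA = -50/3]
   → B = (19/2, 5)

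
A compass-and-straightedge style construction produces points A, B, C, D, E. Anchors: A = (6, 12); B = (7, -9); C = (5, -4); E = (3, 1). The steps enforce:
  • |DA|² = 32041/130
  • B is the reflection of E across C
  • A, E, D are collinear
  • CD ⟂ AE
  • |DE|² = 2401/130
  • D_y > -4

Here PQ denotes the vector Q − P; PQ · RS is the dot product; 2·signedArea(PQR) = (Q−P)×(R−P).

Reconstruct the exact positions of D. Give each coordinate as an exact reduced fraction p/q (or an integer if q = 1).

1. D_x = 243/130  [A, E, D are collinear ∩ CD ⟂ AE]
2. D_y = -409/130  [A, E, D are collinear ∩ CD ⟂ AE]
   → D = (243/130, -409/130)

D = (243/130, -409/130)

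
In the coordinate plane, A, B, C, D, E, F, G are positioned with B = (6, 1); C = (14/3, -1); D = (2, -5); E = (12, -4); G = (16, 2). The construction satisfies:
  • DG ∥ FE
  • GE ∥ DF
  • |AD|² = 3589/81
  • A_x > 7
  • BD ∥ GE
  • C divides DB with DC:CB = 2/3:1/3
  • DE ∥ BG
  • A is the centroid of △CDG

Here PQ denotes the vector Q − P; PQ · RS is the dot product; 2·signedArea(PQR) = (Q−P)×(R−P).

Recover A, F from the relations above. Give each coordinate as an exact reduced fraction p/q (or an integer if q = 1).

A = (68/9, -4/3)
F = (-2, -11)

1. A_x = 68/9  [A is the centroid of △CDG]
2. A_y = -4/3  [A is the centroid of △CDG]
   → A = (68/9, -4/3)
3. F_x = -2  [DG ∥ FE ∩ GE ∥ DF]
4. F_y = -11  [DG ∥ FE ∩ GE ∥ DF]
   → F = (-2, -11)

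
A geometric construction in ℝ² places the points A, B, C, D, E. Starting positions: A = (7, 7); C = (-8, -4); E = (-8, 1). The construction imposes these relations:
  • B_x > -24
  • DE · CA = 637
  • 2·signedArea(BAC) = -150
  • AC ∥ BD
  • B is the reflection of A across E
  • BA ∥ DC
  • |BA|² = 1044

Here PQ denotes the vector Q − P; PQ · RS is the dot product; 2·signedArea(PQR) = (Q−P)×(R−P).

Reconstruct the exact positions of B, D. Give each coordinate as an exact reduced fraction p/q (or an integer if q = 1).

B = (-23, -5)
D = (-38, -16)

1. B_x = -23  [B is the reflection of A across E]
2. B_y = -5  [B is the reflection of A across E]
   → B = (-23, -5)
3. D_x = -38  [BA ∥ DC ∩ AC ∥ BD]
4. D_y = -16  [BA ∥ DC ∩ AC ∥ BD]
   → D = (-38, -16)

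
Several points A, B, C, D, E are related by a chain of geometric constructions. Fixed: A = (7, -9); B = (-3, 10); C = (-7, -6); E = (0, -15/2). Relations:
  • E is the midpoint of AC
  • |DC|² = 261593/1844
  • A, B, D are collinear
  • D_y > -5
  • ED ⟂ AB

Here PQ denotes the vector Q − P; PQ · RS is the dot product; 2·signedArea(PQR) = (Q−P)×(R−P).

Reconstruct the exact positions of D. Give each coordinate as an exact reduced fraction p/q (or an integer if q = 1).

D = (2242/461, -4555/922)

1. D_x = 2242/461  [A, B, D are collinear ∩ ED ⟂ AB]
2. D_y = -4555/922  [A, B, D are collinear ∩ ED ⟂ AB]
   → D = (2242/461, -4555/922)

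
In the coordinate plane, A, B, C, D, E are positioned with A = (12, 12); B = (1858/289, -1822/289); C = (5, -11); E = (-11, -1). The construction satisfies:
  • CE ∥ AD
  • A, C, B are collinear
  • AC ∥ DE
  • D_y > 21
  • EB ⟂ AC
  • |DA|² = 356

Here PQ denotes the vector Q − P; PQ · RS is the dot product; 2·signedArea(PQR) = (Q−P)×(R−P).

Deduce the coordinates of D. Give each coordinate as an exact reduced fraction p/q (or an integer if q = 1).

D = (-4, 22)

1. D_x = -4  [AC ∥ DE ∩ CE ∥ AD]
2. D_y = 22  [AC ∥ DE ∩ CE ∥ AD]
   → D = (-4, 22)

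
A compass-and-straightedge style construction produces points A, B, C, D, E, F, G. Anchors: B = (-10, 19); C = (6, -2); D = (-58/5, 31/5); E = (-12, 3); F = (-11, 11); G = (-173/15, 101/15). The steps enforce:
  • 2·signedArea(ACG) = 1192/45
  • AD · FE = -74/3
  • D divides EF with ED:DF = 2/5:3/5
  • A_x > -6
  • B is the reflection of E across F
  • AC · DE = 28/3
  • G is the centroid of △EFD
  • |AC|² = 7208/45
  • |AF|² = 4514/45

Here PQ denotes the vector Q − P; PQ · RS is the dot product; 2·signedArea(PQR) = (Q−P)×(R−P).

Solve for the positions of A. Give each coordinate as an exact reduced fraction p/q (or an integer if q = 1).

A = (-88/15, 12/5)

1. A_x = -88/15  [AC · DE = 28/3 ∩ 2·signedArea(ACG) = 1192/45]
2. A_y = 12/5  [AC · DE = 28/3 ∩ 2·signedArea(ACG) = 1192/45]
   → A = (-88/15, 12/5)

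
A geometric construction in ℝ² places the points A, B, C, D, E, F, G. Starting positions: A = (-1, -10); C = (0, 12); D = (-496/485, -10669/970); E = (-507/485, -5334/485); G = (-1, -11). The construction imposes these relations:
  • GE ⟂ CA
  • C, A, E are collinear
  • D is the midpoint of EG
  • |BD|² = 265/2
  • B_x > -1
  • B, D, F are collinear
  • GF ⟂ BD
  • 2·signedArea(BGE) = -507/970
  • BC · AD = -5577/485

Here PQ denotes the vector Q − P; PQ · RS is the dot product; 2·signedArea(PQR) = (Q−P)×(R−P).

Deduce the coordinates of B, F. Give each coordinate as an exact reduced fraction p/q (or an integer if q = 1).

1. B_x = -507/970  [2·signedArea(BGE) = -507/970 ∩ BC · AD = -5577/485]
2. B_y = 243/485  [2·signedArea(BGE) = -507/970 ∩ BC · AD = -5577/485]
   → B = (-507/970, 243/485)
3. F_x = -525761/514100  [B, D, F are collinear ∩ GF ⟂ BD]
4. F_y = -5654593/514100  [B, D, F are collinear ∩ GF ⟂ BD]
   → F = (-525761/514100, -5654593/514100)

B = (-507/970, 243/485)
F = (-525761/514100, -5654593/514100)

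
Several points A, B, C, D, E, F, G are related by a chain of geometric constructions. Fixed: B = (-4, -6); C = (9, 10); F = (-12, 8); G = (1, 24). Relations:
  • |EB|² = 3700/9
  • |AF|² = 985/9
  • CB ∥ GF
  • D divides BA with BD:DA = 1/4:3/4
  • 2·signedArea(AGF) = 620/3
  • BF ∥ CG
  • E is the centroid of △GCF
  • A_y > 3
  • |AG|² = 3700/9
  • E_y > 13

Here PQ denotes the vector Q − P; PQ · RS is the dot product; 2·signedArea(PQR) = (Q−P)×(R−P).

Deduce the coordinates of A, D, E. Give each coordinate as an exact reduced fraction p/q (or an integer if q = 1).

A = (-7/3, 4)
D = (-43/12, -7/2)
E = (-2/3, 14)

1. A_x = -7/3  [line 16·x + -13·y + 268/3 = 0 ∩ |AF|² = 985/9]
2. A_y = 4  [line 16·x + -13·y + 268/3 = 0 ∩ |AF|² = 985/9]
   → A = (-7/3, 4)
3. D_x = -43/12  [D divides BA with BD:DA = 1/4:3/4]
4. D_y = -7/2  [D divides BA with BD:DA = 1/4:3/4]
   → D = (-43/12, -7/2)
5. E_x = -2/3  [E is the centroid of △GCF]
6. E_y = 14  [E is the centroid of △GCF]
   → E = (-2/3, 14)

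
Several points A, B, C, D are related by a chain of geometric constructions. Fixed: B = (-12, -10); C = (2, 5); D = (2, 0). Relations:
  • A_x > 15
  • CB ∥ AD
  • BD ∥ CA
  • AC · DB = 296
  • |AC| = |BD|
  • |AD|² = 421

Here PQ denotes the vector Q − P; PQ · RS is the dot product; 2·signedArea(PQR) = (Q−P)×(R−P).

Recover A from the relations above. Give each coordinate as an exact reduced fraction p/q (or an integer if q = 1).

1. A_x = 16  [CB ∥ AD ∩ BD ∥ CA]
2. A_y = 15  [CB ∥ AD ∩ BD ∥ CA]
   → A = (16, 15)

A = (16, 15)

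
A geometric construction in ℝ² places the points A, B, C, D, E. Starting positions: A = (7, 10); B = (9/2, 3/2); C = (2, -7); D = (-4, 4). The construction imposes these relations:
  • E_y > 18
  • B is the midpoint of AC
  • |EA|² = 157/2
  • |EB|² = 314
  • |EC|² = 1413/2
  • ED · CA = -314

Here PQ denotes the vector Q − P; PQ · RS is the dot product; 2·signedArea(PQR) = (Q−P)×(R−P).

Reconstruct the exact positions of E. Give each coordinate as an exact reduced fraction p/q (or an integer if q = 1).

E = (19/2, 37/2)

1. E_x = 19/2  [line -5·x + -17·y + 362 = 0 ∩ |EA|² = 157/2]
2. E_y = 37/2  [line -5·x + -17·y + 362 = 0 ∩ |EA|² = 157/2]
   → E = (19/2, 37/2)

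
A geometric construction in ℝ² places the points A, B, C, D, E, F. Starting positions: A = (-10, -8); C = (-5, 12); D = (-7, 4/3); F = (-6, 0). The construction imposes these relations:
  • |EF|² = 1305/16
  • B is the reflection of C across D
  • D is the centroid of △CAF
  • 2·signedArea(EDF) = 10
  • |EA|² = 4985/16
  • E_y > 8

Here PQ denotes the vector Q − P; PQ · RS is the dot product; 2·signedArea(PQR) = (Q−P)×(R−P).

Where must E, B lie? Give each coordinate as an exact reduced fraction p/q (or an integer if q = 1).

B = (-9, -28/3)
E = (-21/4, 9)

1. E_x = -21/4  [line 4/3·x + 1·y + -2 = 0 ∩ |EA|² = 4985/16]
2. E_y = 9  [line 4/3·x + 1·y + -2 = 0 ∩ |EA|² = 4985/16]
   → E = (-21/4, 9)
3. B_x = -9  [B is the reflection of C across D]
4. B_y = -28/3  [B is the reflection of C across D]
   → B = (-9, -28/3)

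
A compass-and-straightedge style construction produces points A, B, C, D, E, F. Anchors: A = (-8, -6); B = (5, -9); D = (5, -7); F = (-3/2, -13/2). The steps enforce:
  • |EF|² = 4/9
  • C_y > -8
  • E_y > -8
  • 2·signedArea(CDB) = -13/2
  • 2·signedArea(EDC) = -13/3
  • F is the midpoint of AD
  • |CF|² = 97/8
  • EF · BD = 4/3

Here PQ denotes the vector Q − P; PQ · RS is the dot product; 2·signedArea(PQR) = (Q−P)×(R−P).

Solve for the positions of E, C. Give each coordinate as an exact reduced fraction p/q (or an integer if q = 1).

C = (7/4, -31/4)
E = (-3/2, -43/6)

1. E_y = -43/6  [EF · BD = 4/3]
2. E_x = -3/2  [|EF|² = 4/9]
   → E = (-3/2, -43/6)
3. C_x = 7/4  [2·signedArea(CDB) = -13/2 ∩ 2·signedArea(EDC) = -13/3]
4. C_y = -31/4  [2·signedArea(CDB) = -13/2 ∩ 2·signedArea(EDC) = -13/3]
   → C = (7/4, -31/4)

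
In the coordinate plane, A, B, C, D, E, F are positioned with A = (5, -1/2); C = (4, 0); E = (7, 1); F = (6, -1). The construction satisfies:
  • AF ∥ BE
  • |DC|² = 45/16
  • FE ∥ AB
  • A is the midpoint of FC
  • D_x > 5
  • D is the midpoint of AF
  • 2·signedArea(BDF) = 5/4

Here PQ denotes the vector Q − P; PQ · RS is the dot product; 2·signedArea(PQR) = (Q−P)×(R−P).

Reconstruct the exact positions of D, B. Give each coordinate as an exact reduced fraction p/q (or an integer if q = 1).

B = (6, 3/2)
D = (11/2, -3/4)

1. D_x = 11/2  [D is the midpoint of AF]
2. D_y = -3/4  [D is the midpoint of AF]
   → D = (11/2, -3/4)
3. B_x = 6  [AF ∥ BE ∩ FE ∥ AB]
4. B_y = 3/2  [AF ∥ BE ∩ FE ∥ AB]
   → B = (6, 3/2)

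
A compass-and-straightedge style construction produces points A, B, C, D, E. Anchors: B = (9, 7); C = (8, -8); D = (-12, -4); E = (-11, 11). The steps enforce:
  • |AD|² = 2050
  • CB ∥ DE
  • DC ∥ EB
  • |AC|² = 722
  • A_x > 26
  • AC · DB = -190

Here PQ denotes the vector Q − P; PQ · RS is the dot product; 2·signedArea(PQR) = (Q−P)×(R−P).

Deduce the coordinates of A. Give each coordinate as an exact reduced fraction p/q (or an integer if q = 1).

A = (27, -27)

1. A_x = 27  [line -21·x + -11·y + 270 = 0 ∩ |AD|² = 2050]
2. A_y = -27  [line -21·x + -11·y + 270 = 0 ∩ |AD|² = 2050]
   → A = (27, -27)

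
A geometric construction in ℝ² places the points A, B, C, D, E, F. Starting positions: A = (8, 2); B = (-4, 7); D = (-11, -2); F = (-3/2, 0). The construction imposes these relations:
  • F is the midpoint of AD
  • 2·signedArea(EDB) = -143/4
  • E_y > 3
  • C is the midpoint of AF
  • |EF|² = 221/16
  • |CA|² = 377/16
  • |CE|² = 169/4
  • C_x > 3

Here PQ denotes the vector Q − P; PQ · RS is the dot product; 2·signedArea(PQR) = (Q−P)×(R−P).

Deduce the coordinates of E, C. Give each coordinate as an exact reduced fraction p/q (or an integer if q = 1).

1. E_x = -11/4  [line -9·x + 7·y + -197/4 = 0 ∩ |EF|² = 221/16]
2. E_y = 7/2  [line -9·x + 7·y + -197/4 = 0 ∩ |EF|² = 221/16]
   → E = (-11/4, 7/2)
3. C_x = 13/4  [C is the midpoint of AF]
4. C_y = 1  [C is the midpoint of AF]
   → C = (13/4, 1)

C = (13/4, 1)
E = (-11/4, 7/2)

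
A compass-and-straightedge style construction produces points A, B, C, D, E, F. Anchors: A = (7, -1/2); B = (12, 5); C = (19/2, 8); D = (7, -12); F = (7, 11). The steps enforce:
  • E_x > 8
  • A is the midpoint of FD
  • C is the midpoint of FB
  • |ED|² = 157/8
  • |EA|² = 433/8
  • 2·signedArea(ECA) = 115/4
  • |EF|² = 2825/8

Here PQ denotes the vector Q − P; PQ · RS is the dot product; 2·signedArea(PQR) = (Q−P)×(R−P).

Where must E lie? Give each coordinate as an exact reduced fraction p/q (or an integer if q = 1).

E = (33/4, -31/4)

1. E_x = 33/4  [line 17/2·x + -5/2·y + -179/2 = 0 ∩ |ED|² = 157/8]
2. E_y = -31/4  [line 17/2·x + -5/2·y + -179/2 = 0 ∩ |ED|² = 157/8]
   → E = (33/4, -31/4)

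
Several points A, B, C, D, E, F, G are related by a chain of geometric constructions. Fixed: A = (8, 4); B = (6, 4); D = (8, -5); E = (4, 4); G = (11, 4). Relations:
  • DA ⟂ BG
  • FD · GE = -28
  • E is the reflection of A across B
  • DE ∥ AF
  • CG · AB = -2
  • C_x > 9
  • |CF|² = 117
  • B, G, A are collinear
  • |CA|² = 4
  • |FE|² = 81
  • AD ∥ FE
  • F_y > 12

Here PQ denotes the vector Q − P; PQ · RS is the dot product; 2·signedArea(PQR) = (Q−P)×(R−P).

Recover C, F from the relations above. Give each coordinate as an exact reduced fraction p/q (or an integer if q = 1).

1. C_x = 10  [CG · AB = -2]
2. C_y = 4  [|CA|² = 4]
   → C = (10, 4)
3. F_x = 4  [AD ∥ FE ∩ DE ∥ AF]
4. F_y = 13  [AD ∥ FE ∩ DE ∥ AF]
   → F = (4, 13)

C = (10, 4)
F = (4, 13)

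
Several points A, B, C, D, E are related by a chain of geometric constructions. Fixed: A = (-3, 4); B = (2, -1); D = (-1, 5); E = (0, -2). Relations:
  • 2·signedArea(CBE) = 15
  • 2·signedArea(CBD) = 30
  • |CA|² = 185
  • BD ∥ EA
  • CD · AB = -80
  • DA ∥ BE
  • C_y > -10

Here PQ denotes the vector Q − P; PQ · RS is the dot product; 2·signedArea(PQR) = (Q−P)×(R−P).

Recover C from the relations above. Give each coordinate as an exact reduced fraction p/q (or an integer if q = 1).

C = (1, -9)

1. C_x = 1  [2·signedArea(CBD) = 30 ∩ 2·signedArea(CBE) = 15]
2. C_y = -9  [2·signedArea(CBD) = 30 ∩ 2·signedArea(CBE) = 15]
   → C = (1, -9)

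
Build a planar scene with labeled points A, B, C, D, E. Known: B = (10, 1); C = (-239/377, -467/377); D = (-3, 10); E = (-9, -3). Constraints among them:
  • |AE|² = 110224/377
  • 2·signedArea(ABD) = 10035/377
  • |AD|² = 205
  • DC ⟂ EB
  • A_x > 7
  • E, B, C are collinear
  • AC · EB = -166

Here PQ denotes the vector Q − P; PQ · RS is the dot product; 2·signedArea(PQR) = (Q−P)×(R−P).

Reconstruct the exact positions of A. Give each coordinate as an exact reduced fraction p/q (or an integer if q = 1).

1. A_x = 2915/377  [2·signedArea(ABD) = 10035/377 ∩ AC · EB = -166]
2. A_y = 197/377  [2·signedArea(ABD) = 10035/377 ∩ AC · EB = -166]
   → A = (2915/377, 197/377)

A = (2915/377, 197/377)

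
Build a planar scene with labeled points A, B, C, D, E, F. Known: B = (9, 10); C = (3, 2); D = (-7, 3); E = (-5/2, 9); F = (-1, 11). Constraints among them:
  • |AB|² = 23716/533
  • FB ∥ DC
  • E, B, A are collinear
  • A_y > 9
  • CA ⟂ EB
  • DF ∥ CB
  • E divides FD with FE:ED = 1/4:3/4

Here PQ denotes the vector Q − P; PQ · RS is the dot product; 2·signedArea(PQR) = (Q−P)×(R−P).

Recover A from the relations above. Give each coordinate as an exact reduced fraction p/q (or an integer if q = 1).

1. A_x = 1255/533  [E, B, A are collinear ∩ CA ⟂ EB]
2. A_y = 5022/533  [E, B, A are collinear ∩ CA ⟂ EB]
   → A = (1255/533, 5022/533)

A = (1255/533, 5022/533)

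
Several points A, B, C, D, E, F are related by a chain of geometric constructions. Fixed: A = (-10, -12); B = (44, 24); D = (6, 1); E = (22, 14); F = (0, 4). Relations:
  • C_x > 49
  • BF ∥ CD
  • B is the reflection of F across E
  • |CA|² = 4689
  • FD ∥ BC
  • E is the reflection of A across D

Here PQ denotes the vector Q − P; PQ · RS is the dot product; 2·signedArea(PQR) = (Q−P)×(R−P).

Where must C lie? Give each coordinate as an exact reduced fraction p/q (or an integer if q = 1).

C = (50, 21)

1. C_x = 50  [BF ∥ CD ∩ FD ∥ BC]
2. C_y = 21  [BF ∥ CD ∩ FD ∥ BC]
   → C = (50, 21)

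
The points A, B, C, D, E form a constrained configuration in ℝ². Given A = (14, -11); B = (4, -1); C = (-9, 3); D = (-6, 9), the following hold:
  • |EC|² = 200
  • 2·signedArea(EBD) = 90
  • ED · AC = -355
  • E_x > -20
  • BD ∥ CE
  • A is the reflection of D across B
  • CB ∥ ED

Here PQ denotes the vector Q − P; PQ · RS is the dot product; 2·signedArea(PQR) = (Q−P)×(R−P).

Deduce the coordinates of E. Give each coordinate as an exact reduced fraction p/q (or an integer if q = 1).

1. E_x = -19  [CB ∥ ED ∩ BD ∥ CE]
2. E_y = 13  [CB ∥ ED ∩ BD ∥ CE]
   → E = (-19, 13)

E = (-19, 13)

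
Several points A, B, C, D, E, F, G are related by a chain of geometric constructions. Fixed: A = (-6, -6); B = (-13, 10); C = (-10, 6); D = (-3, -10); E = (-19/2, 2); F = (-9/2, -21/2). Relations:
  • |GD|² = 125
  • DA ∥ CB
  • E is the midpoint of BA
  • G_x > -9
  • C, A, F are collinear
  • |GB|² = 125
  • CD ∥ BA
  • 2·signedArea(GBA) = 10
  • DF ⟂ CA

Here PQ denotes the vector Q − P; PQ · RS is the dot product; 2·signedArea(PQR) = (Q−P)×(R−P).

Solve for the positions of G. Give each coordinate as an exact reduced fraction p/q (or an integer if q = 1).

G = (-8, 0)

1. G_x = -8  [line 16·x + 7·y + 128 = 0 ∩ |GB|² = 125]
2. G_y = 0  [line 16·x + 7·y + 128 = 0 ∩ |GB|² = 125]
   → G = (-8, 0)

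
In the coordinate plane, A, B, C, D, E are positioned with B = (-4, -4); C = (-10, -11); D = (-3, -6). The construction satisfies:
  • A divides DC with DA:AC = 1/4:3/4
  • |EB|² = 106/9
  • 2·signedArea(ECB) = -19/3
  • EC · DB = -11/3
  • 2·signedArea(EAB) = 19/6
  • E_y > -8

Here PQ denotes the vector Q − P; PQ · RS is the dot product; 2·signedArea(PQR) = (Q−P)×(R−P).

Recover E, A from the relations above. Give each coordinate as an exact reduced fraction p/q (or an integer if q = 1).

A = (-19/4, -29/4)
E = (-17/3, -7)

1. E_x = -17/3  [2·signedArea(ECB) = -19/3 ∩ EC · DB = -11/3]
2. E_y = -7  [2·signedArea(ECB) = -19/3 ∩ EC · DB = -11/3]
   → E = (-17/3, -7)
3. A_x = -19/4  [2·signedArea(EAB) = 19/6 ∩ A divides DC with DA:AC = 1/4:3/4]
4. A_y = -29/4  [2·signedArea(EAB) = 19/6 ∩ A divides DC with DA:AC = 1/4:3/4]
   → A = (-19/4, -29/4)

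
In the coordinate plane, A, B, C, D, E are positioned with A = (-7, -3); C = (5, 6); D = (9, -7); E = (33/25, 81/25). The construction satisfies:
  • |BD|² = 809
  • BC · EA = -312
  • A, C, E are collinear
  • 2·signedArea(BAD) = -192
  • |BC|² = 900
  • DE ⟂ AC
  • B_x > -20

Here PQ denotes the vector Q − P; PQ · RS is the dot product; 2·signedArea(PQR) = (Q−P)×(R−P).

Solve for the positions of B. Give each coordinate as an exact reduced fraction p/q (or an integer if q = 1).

B = (-19, -12)

1. B_x = -19  [2·signedArea(BAD) = -192 ∩ BC · EA = -312]
2. B_y = -12  [2·signedArea(BAD) = -192 ∩ BC · EA = -312]
   → B = (-19, -12)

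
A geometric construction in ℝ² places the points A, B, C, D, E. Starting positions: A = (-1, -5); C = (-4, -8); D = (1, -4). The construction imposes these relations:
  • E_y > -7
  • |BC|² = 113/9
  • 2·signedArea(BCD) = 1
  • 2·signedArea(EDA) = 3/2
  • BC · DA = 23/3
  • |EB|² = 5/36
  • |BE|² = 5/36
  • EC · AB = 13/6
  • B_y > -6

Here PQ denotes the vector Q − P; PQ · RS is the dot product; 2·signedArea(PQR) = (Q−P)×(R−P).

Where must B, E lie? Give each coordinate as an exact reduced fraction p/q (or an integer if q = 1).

1. B_x = -4/3  [2·signedArea(BCD) = 1 ∩ BC · DA = 23/3]
2. B_y = -17/3  [2·signedArea(BCD) = 1 ∩ BC · DA = 23/3]
   → B = (-4/3, -17/3)
3. E_x = -3/2  [2·signedArea(EDA) = 3/2 ∩ EC · AB = 13/6]
4. E_y = -6  [2·signedArea(EDA) = 3/2 ∩ EC · AB = 13/6]
   → E = (-3/2, -6)

B = (-4/3, -17/3)
E = (-3/2, -6)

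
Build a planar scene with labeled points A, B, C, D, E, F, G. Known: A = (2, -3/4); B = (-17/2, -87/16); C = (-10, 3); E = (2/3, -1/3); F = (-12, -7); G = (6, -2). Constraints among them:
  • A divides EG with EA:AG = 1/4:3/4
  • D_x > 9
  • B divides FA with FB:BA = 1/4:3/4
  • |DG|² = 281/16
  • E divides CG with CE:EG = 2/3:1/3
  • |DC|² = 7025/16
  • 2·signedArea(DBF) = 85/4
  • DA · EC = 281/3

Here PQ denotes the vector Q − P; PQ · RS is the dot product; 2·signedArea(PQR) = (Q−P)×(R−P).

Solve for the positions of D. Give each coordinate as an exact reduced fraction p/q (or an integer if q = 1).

1. D_x = 10  [2·signedArea(DBF) = 85/4 ∩ DA · EC = 281/3]
2. D_y = -13/4  [2·signedArea(DBF) = 85/4 ∩ DA · EC = 281/3]
   → D = (10, -13/4)

D = (10, -13/4)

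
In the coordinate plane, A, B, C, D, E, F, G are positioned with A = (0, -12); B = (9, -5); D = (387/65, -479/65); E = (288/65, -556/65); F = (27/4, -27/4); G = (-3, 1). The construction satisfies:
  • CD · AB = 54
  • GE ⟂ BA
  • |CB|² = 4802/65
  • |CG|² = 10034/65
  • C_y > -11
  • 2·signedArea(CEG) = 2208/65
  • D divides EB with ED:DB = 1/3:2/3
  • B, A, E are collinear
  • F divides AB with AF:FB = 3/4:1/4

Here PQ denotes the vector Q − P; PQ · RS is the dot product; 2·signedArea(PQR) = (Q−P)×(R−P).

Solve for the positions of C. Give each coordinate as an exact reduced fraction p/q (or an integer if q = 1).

1. C_x = 144/65  [line -621/65·x + -483/65·y + -276/5 = 0 ∩ |CB|² = 4802/65]
2. C_y = -668/65  [line -621/65·x + -483/65·y + -276/5 = 0 ∩ |CB|² = 4802/65]
   → C = (144/65, -668/65)

C = (144/65, -668/65)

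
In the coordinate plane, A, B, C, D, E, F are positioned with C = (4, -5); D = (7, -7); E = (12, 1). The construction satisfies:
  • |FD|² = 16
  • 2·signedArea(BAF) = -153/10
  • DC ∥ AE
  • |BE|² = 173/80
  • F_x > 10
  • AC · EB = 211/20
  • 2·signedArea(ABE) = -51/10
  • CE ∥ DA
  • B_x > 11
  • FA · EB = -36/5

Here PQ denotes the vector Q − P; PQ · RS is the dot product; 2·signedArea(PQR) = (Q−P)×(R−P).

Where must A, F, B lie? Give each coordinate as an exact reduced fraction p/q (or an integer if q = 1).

A = (15, -1)
B = (231/20, -2/5)
F = (51/5, -23/5)

1. A_x = 15  [DC ∥ AE ∩ CE ∥ DA]
2. A_y = -1  [DC ∥ AE ∩ CE ∥ DA]
   → A = (15, -1)
3. B_x = 231/20  [2·signedArea(ABE) = -51/10 ∩ AC · EB = 211/20]
4. B_y = -2/5  [2·signedArea(ABE) = -51/10 ∩ AC · EB = 211/20]
   → B = (231/20, -2/5)
5. F_x = 51/5  [FA · EB = -36/5 ∩ 2·signedArea(BAF) = -153/10]
6. F_y = -23/5  [FA · EB = -36/5 ∩ 2·signedArea(BAF) = -153/10]
   → F = (51/5, -23/5)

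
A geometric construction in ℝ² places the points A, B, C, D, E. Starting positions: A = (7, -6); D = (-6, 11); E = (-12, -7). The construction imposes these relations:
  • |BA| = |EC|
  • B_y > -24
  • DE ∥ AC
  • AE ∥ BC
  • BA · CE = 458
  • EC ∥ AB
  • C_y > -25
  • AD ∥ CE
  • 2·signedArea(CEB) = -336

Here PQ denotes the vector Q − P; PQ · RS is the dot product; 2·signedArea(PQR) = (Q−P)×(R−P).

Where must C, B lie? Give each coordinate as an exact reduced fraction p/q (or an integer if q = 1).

1. C_x = 1  [AD ∥ CE ∩ DE ∥ AC]
2. C_y = -24  [AD ∥ CE ∩ DE ∥ AC]
   → C = (1, -24)
3. B_x = 20  [AE ∥ BC ∩ EC ∥ AB]
4. B_y = -23  [AE ∥ BC ∩ EC ∥ AB]
   → B = (20, -23)

B = (20, -23)
C = (1, -24)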